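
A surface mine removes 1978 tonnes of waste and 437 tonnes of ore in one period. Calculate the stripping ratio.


4.5263

Stripping ratio = waste tonnage / ore tonnage
= 1978 / 437
= 4.5263


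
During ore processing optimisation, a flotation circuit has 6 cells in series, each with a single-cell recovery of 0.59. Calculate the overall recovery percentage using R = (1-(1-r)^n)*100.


99.525%

Complement of single-cell recovery:
1 - r = 1 - 0.59 = 0.41
Raise to power n:
(1 - r)^6 = 0.41^6 = 0.004750104241
Overall recovery:
R = (1 - 0.004750104241) * 100
= 99.525%


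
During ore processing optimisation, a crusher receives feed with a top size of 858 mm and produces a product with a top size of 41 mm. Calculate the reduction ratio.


Reduction ratio = feed size / product size
= 858 / 41
= 20.9268

20.9268


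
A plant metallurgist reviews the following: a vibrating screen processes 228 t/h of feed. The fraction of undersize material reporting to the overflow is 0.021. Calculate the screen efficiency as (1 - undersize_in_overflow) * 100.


97.9%

Screen efficiency = (1 - fraction of undersize in overflow) * 100
= (1 - 0.021) * 100
= 0.979 * 100
= 97.9%


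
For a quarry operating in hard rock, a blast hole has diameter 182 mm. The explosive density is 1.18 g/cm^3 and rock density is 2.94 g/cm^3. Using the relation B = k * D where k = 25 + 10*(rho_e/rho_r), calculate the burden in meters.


5.2805 m

First, compute k:
rho_e / rho_r = 1.18 / 2.94 = 0.4013605442
k = 25 + 10 * 0.4013605442 = 29.01360544
Then, compute burden:
B = k * D / 1000 = 29.01360544 * 182 / 1000
= 5280.47619 / 1000
= 5.2805 m


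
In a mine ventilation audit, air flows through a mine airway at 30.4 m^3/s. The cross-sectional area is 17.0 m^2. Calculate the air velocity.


1.7882 m/s

Velocity = flow rate / cross-sectional area
= 30.4 / 17.0
= 1.7882 m/s


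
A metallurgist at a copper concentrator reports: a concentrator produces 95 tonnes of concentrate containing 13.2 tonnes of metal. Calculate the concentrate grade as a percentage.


13.8947%

Grade = (metal in concentrate / concentrate mass) * 100
= (13.2 / 95) * 100
= 0.1389473684 * 100
= 13.8947%


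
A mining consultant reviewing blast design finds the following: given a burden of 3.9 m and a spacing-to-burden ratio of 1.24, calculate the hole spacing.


Spacing = burden * ratio
= 3.9 * 1.24
= 4.836 m

4.836 m


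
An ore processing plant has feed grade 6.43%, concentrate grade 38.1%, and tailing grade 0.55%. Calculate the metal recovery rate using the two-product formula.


Using the two-product formula:
R = 100 * c * (f - t) / (f * (c - t))
Numerator = 100 * 38.1 * (6.43 - 0.55)
= 100 * 38.1 * 5.88
= 22402.8
Denominator = 6.43 * (38.1 - 0.55)
= 6.43 * 37.55
= 241.4465
R = 22402.8 / 241.4465
= 92.7858%

92.7858%


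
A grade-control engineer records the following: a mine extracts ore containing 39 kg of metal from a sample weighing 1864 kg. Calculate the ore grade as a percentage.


2.0923%

Ore grade = (metal mass / ore mass) * 100
= (39 / 1864) * 100
= 0.02092274678 * 100
= 2.0923%


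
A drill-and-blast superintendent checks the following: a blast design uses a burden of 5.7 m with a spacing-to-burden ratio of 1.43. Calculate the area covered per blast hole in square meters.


First, find the spacing:
Spacing = burden * ratio = 5.7 * 1.43
= 8.151 m
Then, calculate the area:
Area = burden * spacing = 5.7 * 8.151
= 46.4607 m^2

46.4607 m^2


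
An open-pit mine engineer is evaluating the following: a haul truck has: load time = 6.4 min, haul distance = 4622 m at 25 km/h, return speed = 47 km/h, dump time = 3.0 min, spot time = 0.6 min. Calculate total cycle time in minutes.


Convert haul speed to m/min: 25 * 1000/60 = 416.6666667 m/min
Haul time = 4622 / 416.6666667 = 11.0928 min
Convert return speed to m/min: 47 * 1000/60 = 783.3333333 m/min
Return time = 4622 / 783.3333333 = 5.900425532 min
Total cycle time:
= 6.4 + 11.0928 + 3.0 + 5.900425532 + 0.6
= 26.9932 min

26.9932 min


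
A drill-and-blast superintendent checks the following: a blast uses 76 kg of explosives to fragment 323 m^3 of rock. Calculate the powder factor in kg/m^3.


Powder factor = explosive mass / rock volume
= 76 / 323
= 0.2353 kg/m^3

0.2353 kg/m^3


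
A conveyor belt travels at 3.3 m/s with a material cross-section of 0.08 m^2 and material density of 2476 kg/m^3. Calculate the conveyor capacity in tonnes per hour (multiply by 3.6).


Volumetric flow = speed * area
= 3.3 * 0.08 = 0.264 m^3/s
Mass flow = volumetric * density
= 0.264 * 2476 = 653.664 kg/s
Convert to t/h: multiply by 3.6
Capacity = 653.664 * 3.6
= 2353.1904 t/h

2353.1904 t/h


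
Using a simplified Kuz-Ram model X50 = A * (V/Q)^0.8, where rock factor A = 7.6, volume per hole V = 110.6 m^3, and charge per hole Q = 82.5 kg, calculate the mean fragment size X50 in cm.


9.6085 cm

Compute V/Q:
V/Q = 110.6 / 82.5 = 1.340606061
Raise to the power 0.8:
(V/Q)^0.8 = 1.340606061^0.8 = 1.264273232
Multiply by A:
X50 = 7.6 * 1.264273232
= 9.6085 cm


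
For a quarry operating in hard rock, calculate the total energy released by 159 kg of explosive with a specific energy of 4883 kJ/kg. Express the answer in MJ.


Energy = mass * specific_energy / 1000
= 159 * 4883 / 1000
= 776397 / 1000
= 776.397 MJ

776.397 MJ


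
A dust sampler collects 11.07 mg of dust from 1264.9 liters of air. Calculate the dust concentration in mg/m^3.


Convert liters to m^3: 1 m^3 = 1000 L
Concentration = mass / volume * 1000
= 11.07 / 1264.9 * 1000
= 0.008751679975 * 1000
= 8.7517 mg/m^3

8.7517 mg/m^3


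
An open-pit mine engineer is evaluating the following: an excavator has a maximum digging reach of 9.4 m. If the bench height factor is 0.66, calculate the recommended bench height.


6.204 m

Bench height = reach * factor
= 9.4 * 0.66
= 6.204 m


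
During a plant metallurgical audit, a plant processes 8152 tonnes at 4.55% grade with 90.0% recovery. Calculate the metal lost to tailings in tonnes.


Total metal in feed:
= 8152 * 4.55 / 100 = 370.916 tonnes
Metal recovered:
= 370.916 * 90.0 / 100 = 333.8244 tonnes
Metal lost to tailings:
= 370.916 - 333.8244
= 37.0916 tonnes

37.0916 tonnes


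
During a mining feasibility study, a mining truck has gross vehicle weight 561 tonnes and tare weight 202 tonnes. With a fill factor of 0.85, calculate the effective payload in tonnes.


305.15 tonnes

Maximum payload = gross - tare
= 561 - 202 = 359 tonnes
Effective payload = max payload * fill factor
= 359 * 0.85
= 305.15 tonnes


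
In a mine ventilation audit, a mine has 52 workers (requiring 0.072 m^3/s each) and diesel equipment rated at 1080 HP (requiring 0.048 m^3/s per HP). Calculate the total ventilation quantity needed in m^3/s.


55.584 m^3/s

Airflow for workers:
Q_people = 52 * 0.072 = 3.744 m^3/s
Airflow for diesel equipment:
Q_diesel = 1080 * 0.048 = 51.84 m^3/s
Total ventilation:
Q_total = 3.744 + 51.84
= 55.584 m^3/s


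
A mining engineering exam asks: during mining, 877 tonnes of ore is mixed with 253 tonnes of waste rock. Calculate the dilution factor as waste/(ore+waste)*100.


22.3894%

Total material = ore + waste
= 877 + 253 = 1130 tonnes
Dilution = waste / total * 100
= 253 / 1130 * 100
= 0.2238938053 * 100
= 22.3894%


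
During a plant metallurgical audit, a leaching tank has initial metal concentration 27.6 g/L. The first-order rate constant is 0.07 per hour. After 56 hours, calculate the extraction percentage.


98.0159%

Compute the exponent:
-k * t = -0.07 * 56 = -3.92
Remaining concentration:
C = 27.6 * exp(-3.92)
= 27.6 * 0.01984109474
= 0.5476142149 g/L
Extracted = 27.6 - 0.5476142149 = 27.05238579 g/L
Extraction % = 27.05238579 / 27.6 * 100
= 98.0159%


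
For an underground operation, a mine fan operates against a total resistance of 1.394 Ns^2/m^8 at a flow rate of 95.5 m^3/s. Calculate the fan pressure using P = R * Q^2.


Compute Q^2:
Q^2 = 95.5^2 = 9120.25
Compute pressure:
P = R * Q^2 = 1.394 * 9120.25
= 12713.6285 Pa

12713.6285 Pa


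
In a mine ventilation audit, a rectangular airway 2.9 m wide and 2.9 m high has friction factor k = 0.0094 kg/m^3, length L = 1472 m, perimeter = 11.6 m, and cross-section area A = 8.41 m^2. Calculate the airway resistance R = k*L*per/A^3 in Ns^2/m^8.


Compute the numerator:
k * L * per = 0.0094 * 1472 * 11.6
= 160.50688
Compute the denominator:
A^3 = 8.41^3 = 594.823321
Resistance:
R = 160.50688 / 594.823321
= 0.2698 Ns^2/m^8

0.2698 Ns^2/m^8


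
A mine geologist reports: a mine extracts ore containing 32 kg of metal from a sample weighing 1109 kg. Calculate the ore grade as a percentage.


2.8855%

Ore grade = (metal mass / ore mass) * 100
= (32 / 1109) * 100
= 0.02885482417 * 100
= 2.8855%


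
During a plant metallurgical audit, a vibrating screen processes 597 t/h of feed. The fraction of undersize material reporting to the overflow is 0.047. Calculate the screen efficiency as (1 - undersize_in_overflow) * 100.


Screen efficiency = (1 - fraction of undersize in overflow) * 100
= (1 - 0.047) * 100
= 0.953 * 100
= 95.3%

95.3%


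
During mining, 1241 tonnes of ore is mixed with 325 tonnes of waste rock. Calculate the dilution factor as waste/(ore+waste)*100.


20.7535%

Total material = ore + waste
= 1241 + 325 = 1566 tonnes
Dilution = waste / total * 100
= 325 / 1566 * 100
= 0.2075351213 * 100
= 20.7535%


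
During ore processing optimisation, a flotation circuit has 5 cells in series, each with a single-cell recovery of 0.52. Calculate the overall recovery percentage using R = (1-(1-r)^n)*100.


Complement of single-cell recovery:
1 - r = 1 - 0.52 = 0.48
Raise to power n:
(1 - r)^5 = 0.48^5 = 0.0254803968
Overall recovery:
R = (1 - 0.0254803968) * 100
= 97.452%

97.452%


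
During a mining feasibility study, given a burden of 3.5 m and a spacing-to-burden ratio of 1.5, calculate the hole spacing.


Spacing = burden * ratio
= 3.5 * 1.5
= 5.25 m

5.25 m


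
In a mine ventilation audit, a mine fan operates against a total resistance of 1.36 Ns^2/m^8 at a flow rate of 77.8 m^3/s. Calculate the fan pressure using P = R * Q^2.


Compute Q^2:
Q^2 = 77.8^2 = 6052.84
Compute pressure:
P = R * Q^2 = 1.36 * 6052.84
= 8231.8624 Pa

8231.8624 Pa


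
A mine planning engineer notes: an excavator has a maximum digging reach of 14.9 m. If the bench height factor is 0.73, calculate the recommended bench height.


10.877 m

Bench height = reach * factor
= 14.9 * 0.73
= 10.877 m


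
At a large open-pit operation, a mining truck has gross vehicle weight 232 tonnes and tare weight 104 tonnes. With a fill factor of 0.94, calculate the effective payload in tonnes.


120.32 tonnes

Maximum payload = gross - tare
= 232 - 104 = 128 tonnes
Effective payload = max payload * fill factor
= 128 * 0.94
= 120.32 tonnes


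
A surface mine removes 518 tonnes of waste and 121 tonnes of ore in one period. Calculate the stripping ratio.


4.281

Stripping ratio = waste tonnage / ore tonnage
= 518 / 121
= 4.281


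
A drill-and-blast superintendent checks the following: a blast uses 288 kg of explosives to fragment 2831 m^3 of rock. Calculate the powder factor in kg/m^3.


Powder factor = explosive mass / rock volume
= 288 / 2831
= 0.1017 kg/m^3

0.1017 kg/m^3


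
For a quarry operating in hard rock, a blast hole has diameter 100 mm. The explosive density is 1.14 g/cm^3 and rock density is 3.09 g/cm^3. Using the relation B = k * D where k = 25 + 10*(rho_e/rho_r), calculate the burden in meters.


2.8689 m

First, compute k:
rho_e / rho_r = 1.14 / 3.09 = 0.3689320388
k = 25 + 10 * 0.3689320388 = 28.68932039
Then, compute burden:
B = k * D / 1000 = 28.68932039 * 100 / 1000
= 2868.932039 / 1000
= 2.8689 m


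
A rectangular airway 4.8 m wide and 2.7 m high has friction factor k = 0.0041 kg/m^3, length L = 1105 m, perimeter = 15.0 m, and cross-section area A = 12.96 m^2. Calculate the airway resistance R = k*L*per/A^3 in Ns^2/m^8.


0.0312 Ns^2/m^8

Compute the numerator:
k * L * per = 0.0041 * 1105 * 15.0
= 67.9575
Compute the denominator:
A^3 = 12.96^3 = 2176.782336
Resistance:
R = 67.9575 / 2176.782336
= 0.0312 Ns^2/m^8


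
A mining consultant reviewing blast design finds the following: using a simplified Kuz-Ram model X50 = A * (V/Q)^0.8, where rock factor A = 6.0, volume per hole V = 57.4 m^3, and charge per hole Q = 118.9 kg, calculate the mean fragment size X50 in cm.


3.3507 cm

Compute V/Q:
V/Q = 57.4 / 118.9 = 0.4827586207
Raise to the power 0.8:
(V/Q)^0.8 = 0.4827586207^0.8 = 0.5584496592
Multiply by A:
X50 = 6.0 * 0.5584496592
= 3.3507 cm


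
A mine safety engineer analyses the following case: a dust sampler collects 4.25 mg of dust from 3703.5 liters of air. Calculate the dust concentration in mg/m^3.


1.1476 mg/m^3

Convert liters to m^3: 1 m^3 = 1000 L
Concentration = mass / volume * 1000
= 4.25 / 3703.5 * 1000
= 0.001147563116 * 1000
= 1.1476 mg/m^3


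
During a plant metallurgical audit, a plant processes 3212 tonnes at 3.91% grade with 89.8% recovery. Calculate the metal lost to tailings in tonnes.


12.8101 tonnes

Total metal in feed:
= 3212 * 3.91 / 100 = 125.5892 tonnes
Metal recovered:
= 125.5892 * 89.8 / 100 = 112.7791016 tonnes
Metal lost to tailings:
= 125.5892 - 112.7791016
= 12.8101 tonnes


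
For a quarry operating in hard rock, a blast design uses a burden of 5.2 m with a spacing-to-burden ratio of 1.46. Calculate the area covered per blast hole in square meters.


39.4784 m^2

First, find the spacing:
Spacing = burden * ratio = 5.2 * 1.46
= 7.592 m
Then, calculate the area:
Area = burden * spacing = 5.2 * 7.592
= 39.4784 m^2


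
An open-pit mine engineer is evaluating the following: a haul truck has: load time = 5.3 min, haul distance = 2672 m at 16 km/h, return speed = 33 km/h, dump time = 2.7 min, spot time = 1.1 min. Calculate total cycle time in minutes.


23.9782 min

Convert haul speed to m/min: 16 * 1000/60 = 266.6666667 m/min
Haul time = 2672 / 266.6666667 = 10.02 min
Convert return speed to m/min: 33 * 1000/60 = 550 m/min
Return time = 2672 / 550 = 4.858181818 min
Total cycle time:
= 5.3 + 10.02 + 2.7 + 4.858181818 + 1.1
= 23.9782 min


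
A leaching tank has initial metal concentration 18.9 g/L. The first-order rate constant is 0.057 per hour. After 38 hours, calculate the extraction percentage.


88.5365%

Compute the exponent:
-k * t = -0.057 * 38 = -2.166
Remaining concentration:
C = 18.9 * exp(-2.166)
= 18.9 * 0.114635242
= 2.166606074 g/L
Extracted = 18.9 - 2.166606074 = 16.73339393 g/L
Extraction % = 16.73339393 / 18.9 * 100
= 88.5365%


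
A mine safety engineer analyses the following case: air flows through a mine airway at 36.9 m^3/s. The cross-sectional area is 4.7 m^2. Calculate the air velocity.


Velocity = flow rate / cross-sectional area
= 36.9 / 4.7
= 7.8511 m/s

7.8511 m/s


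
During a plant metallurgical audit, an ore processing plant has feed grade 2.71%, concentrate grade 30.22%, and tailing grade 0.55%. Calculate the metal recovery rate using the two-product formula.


Using the two-product formula:
R = 100 * c * (f - t) / (f * (c - t))
Numerator = 100 * 30.22 * (2.71 - 0.55)
= 100 * 30.22 * 2.16
= 6527.52
Denominator = 2.71 * (30.22 - 0.55)
= 2.71 * 29.67
= 80.4057
R = 6527.52 / 80.4057
= 81.1823%

81.1823%


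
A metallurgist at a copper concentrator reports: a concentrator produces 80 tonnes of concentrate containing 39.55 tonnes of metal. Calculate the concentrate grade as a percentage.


49.4375%

Grade = (metal in concentrate / concentrate mass) * 100
= (39.55 / 80) * 100
= 0.494375 * 100
= 49.4375%


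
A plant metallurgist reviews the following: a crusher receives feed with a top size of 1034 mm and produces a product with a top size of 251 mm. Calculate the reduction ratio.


4.1195

Reduction ratio = feed size / product size
= 1034 / 251
= 4.1195


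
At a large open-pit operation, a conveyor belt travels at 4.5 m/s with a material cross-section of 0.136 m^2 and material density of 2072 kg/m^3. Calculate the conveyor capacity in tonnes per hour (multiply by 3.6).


4565.0304 t/h

Volumetric flow = speed * area
= 4.5 * 0.136 = 0.612 m^3/s
Mass flow = volumetric * density
= 0.612 * 2072 = 1268.064 kg/s
Convert to t/h: multiply by 3.6
Capacity = 1268.064 * 3.6
= 4565.0304 t/h


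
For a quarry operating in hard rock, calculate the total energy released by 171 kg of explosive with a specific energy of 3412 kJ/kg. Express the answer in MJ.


583.452 MJ

Energy = mass * specific_energy / 1000
= 171 * 3412 / 1000
= 583452 / 1000
= 583.452 MJ


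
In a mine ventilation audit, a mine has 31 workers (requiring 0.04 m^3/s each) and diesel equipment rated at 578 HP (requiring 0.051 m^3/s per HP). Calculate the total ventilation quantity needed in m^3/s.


Airflow for workers:
Q_people = 31 * 0.04 = 1.24 m^3/s
Airflow for diesel equipment:
Q_diesel = 578 * 0.051 = 29.478 m^3/s
Total ventilation:
Q_total = 1.24 + 29.478
= 30.718 m^3/s

30.718 m^3/s


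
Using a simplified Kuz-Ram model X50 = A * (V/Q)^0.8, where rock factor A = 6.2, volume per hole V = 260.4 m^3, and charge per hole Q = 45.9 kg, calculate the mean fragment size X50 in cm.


24.8573 cm

Compute V/Q:
V/Q = 260.4 / 45.9 = 5.673202614
Raise to the power 0.8:
(V/Q)^0.8 = 5.673202614^0.8 = 4.009245362
Multiply by A:
X50 = 6.2 * 4.009245362
= 24.8573 cm


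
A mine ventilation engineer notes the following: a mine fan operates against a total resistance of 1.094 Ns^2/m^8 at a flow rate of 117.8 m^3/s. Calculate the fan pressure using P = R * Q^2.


Compute Q^2:
Q^2 = 117.8^2 = 13876.84
Compute pressure:
P = R * Q^2 = 1.094 * 13876.84
= 15181.263 Pa

15181.263 Pa


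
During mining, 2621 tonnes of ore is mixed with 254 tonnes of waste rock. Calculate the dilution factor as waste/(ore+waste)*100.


Total material = ore + waste
= 2621 + 254 = 2875 tonnes
Dilution = waste / total * 100
= 254 / 2875 * 100
= 0.08834782609 * 100
= 8.8348%

8.8348%


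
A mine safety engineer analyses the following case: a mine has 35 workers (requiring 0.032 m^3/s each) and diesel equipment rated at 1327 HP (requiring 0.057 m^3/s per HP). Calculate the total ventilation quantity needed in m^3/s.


76.759 m^3/s

Airflow for workers:
Q_people = 35 * 0.032 = 1.12 m^3/s
Airflow for diesel equipment:
Q_diesel = 1327 * 0.057 = 75.639 m^3/s
Total ventilation:
Q_total = 1.12 + 75.639
= 76.759 m^3/s


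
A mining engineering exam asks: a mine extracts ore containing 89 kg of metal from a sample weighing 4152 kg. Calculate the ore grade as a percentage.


Ore grade = (metal mass / ore mass) * 100
= (89 / 4152) * 100
= 0.02143545279 * 100
= 2.1435%

2.1435%


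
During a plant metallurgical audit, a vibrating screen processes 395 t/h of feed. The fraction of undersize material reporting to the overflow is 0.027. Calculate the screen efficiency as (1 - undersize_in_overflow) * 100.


Screen efficiency = (1 - fraction of undersize in overflow) * 100
= (1 - 0.027) * 100
= 0.973 * 100
= 97.3%

97.3%


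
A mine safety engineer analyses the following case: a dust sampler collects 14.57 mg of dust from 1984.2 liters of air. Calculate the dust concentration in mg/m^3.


7.343 mg/m^3

Convert liters to m^3: 1 m^3 = 1000 L
Concentration = mass / volume * 1000
= 14.57 / 1984.2 * 1000
= 0.007343009777 * 1000
= 7.343 mg/m^3


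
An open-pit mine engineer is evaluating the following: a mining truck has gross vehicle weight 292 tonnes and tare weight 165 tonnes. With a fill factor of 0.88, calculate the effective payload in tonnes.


Maximum payload = gross - tare
= 292 - 165 = 127 tonnes
Effective payload = max payload * fill factor
= 127 * 0.88
= 111.76 tonnes

111.76 tonnes


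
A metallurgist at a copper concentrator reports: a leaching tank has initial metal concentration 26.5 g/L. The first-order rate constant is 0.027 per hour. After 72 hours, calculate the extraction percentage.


85.687%

Compute the exponent:
-k * t = -0.027 * 72 = -1.944
Remaining concentration:
C = 26.5 * exp(-1.944)
= 26.5 * 0.1431302821
= 3.792952475 g/L
Extracted = 26.5 - 3.792952475 = 22.70704752 g/L
Extraction % = 22.70704752 / 26.5 * 100
= 85.687%


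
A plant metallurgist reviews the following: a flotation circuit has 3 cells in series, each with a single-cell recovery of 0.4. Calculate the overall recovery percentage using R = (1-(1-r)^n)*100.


78.4%

Complement of single-cell recovery:
1 - r = 1 - 0.4 = 0.6
Raise to power n:
(1 - r)^3 = 0.6^3 = 0.216
Overall recovery:
R = (1 - 0.216) * 100
= 78.4%


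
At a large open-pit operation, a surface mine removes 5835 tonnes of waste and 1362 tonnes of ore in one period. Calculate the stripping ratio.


Stripping ratio = waste tonnage / ore tonnage
= 5835 / 1362
= 4.2841

4.2841


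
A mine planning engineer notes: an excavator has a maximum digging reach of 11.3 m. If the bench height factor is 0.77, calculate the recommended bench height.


8.701 m

Bench height = reach * factor
= 11.3 * 0.77
= 8.701 m


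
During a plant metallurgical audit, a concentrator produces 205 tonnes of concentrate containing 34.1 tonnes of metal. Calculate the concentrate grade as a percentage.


Grade = (metal in concentrate / concentrate mass) * 100
= (34.1 / 205) * 100
= 0.1663414634 * 100
= 16.6341%

16.6341%


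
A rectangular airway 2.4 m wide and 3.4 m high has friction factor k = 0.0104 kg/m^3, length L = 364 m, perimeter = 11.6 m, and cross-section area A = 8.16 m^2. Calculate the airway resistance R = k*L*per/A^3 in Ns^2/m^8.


0.0808 Ns^2/m^8

Compute the numerator:
k * L * per = 0.0104 * 364 * 11.6
= 43.91296
Compute the denominator:
A^3 = 8.16^3 = 543.338496
Resistance:
R = 43.91296 / 543.338496
= 0.0808 Ns^2/m^8


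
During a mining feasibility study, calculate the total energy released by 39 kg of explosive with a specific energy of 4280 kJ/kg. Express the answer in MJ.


Energy = mass * specific_energy / 1000
= 39 * 4280 / 1000
= 166920 / 1000
= 166.92 MJ

166.92 MJ


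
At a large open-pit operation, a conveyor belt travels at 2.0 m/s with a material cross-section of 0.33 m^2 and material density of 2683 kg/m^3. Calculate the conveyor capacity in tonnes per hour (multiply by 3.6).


Volumetric flow = speed * area
= 2.0 * 0.33 = 0.66 m^3/s
Mass flow = volumetric * density
= 0.66 * 2683 = 1770.78 kg/s
Convert to t/h: multiply by 3.6
Capacity = 1770.78 * 3.6
= 6374.808 t/h

6374.808 t/h


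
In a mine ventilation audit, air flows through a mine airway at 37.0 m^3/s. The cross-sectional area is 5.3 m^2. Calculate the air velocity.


Velocity = flow rate / cross-sectional area
= 37.0 / 5.3
= 6.9811 m/s

6.9811 m/s


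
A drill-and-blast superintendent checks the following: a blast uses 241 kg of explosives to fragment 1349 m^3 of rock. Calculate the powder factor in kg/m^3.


Powder factor = explosive mass / rock volume
= 241 / 1349
= 0.1787 kg/m^3

0.1787 kg/m^3


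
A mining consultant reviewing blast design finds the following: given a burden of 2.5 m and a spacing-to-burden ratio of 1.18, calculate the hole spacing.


Spacing = burden * ratio
= 2.5 * 1.18
= 2.95 m

2.95 m


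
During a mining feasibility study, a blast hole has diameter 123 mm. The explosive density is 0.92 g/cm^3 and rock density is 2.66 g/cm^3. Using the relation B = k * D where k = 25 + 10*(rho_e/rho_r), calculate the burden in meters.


3.5004 m

First, compute k:
rho_e / rho_r = 0.92 / 2.66 = 0.3458646617
k = 25 + 10 * 0.3458646617 = 28.45864662
Then, compute burden:
B = k * D / 1000 = 28.45864662 * 123 / 1000
= 3500.413534 / 1000
= 3.5004 m


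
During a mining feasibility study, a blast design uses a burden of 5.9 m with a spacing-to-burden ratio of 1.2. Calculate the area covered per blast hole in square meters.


First, find the spacing:
Spacing = burden * ratio = 5.9 * 1.2
= 7.08 m
Then, calculate the area:
Area = burden * spacing = 5.9 * 7.08
= 41.772 m^2

41.772 m^2


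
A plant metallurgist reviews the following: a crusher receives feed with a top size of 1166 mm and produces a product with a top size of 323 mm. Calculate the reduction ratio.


Reduction ratio = feed size / product size
= 1166 / 323
= 3.6099

3.6099


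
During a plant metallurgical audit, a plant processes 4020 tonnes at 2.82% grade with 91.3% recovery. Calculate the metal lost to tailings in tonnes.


9.8627 tonnes

Total metal in feed:
= 4020 * 2.82 / 100 = 113.364 tonnes
Metal recovered:
= 113.364 * 91.3 / 100 = 103.501332 tonnes
Metal lost to tailings:
= 113.364 - 103.501332
= 9.8627 tonnes


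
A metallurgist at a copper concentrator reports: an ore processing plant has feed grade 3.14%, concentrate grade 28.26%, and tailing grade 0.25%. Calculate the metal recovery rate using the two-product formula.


92.8597%

Using the two-product formula:
R = 100 * c * (f - t) / (f * (c - t))
Numerator = 100 * 28.26 * (3.14 - 0.25)
= 100 * 28.26 * 2.89
= 8167.14
Denominator = 3.14 * (28.26 - 0.25)
= 3.14 * 28.01
= 87.9514
R = 8167.14 / 87.9514
= 92.8597%


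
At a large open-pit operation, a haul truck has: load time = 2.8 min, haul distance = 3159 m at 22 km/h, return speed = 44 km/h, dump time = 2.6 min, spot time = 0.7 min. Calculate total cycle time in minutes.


Convert haul speed to m/min: 22 * 1000/60 = 366.6666667 m/min
Haul time = 3159 / 366.6666667 = 8.615454545 min
Convert return speed to m/min: 44 * 1000/60 = 733.3333333 m/min
Return time = 3159 / 733.3333333 = 4.307727273 min
Total cycle time:
= 2.8 + 8.615454545 + 2.6 + 4.307727273 + 0.7
= 19.0232 min

19.0232 min


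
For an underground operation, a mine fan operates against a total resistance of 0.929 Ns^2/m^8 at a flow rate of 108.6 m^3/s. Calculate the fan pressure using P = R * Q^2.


Compute Q^2:
Q^2 = 108.6^2 = 11793.96
Compute pressure:
P = R * Q^2 = 0.929 * 11793.96
= 10956.5888 Pa

10956.5888 Pa


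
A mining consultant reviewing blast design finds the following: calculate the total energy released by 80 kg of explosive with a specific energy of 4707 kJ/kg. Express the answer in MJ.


Energy = mass * specific_energy / 1000
= 80 * 4707 / 1000
= 376560 / 1000
= 376.56 MJ

376.56 MJ


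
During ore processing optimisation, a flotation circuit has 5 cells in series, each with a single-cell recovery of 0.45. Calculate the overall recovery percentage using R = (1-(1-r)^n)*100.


94.9672%

Complement of single-cell recovery:
1 - r = 1 - 0.45 = 0.55
Raise to power n:
(1 - r)^5 = 0.55^5 = 0.0503284375
Overall recovery:
R = (1 - 0.0503284375) * 100
= 94.9672%


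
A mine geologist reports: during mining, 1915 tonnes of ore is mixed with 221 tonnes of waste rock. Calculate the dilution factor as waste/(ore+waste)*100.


Total material = ore + waste
= 1915 + 221 = 2136 tonnes
Dilution = waste / total * 100
= 221 / 2136 * 100
= 0.1034644195 * 100
= 10.3464%

10.3464%


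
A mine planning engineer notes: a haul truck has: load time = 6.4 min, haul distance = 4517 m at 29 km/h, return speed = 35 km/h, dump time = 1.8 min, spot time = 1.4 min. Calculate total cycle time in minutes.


26.6889 min

Convert haul speed to m/min: 29 * 1000/60 = 483.3333333 m/min
Haul time = 4517 / 483.3333333 = 9.345517241 min
Convert return speed to m/min: 35 * 1000/60 = 583.3333333 m/min
Return time = 4517 / 583.3333333 = 7.743428571 min
Total cycle time:
= 6.4 + 9.345517241 + 1.8 + 7.743428571 + 1.4
= 26.6889 min


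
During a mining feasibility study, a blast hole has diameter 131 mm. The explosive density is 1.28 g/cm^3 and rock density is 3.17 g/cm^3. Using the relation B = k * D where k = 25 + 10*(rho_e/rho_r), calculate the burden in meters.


3.804 m

First, compute k:
rho_e / rho_r = 1.28 / 3.17 = 0.403785489
k = 25 + 10 * 0.403785489 = 29.03785489
Then, compute burden:
B = k * D / 1000 = 29.03785489 * 131 / 1000
= 3803.958991 / 1000
= 3.804 m


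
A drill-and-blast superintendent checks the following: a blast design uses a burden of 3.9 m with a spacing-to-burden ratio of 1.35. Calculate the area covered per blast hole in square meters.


First, find the spacing:
Spacing = burden * ratio = 3.9 * 1.35
= 5.265 m
Then, calculate the area:
Area = burden * spacing = 3.9 * 5.265
= 20.5335 m^2

20.5335 m^2


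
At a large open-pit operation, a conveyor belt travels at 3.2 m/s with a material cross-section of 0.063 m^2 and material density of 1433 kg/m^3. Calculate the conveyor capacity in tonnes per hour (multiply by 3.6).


1040.0141 t/h

Volumetric flow = speed * area
= 3.2 * 0.063 = 0.2016 m^3/s
Mass flow = volumetric * density
= 0.2016 * 1433 = 288.8928 kg/s
Convert to t/h: multiply by 3.6
Capacity = 288.8928 * 3.6
= 1040.0141 t/h


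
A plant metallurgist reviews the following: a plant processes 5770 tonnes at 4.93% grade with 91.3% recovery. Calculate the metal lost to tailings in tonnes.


Total metal in feed:
= 5770 * 4.93 / 100 = 284.461 tonnes
Metal recovered:
= 284.461 * 91.3 / 100 = 259.712893 tonnes
Metal lost to tailings:
= 284.461 - 259.712893
= 24.7481 tonnes

24.7481 tonnes


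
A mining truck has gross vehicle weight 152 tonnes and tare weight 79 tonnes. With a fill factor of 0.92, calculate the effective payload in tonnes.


Maximum payload = gross - tare
= 152 - 79 = 73 tonnes
Effective payload = max payload * fill factor
= 73 * 0.92
= 67.16 tonnes

67.16 tonnes


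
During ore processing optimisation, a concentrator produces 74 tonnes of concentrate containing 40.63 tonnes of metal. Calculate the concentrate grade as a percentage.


Grade = (metal in concentrate / concentrate mass) * 100
= (40.63 / 74) * 100
= 0.5490540541 * 100
= 54.9054%

54.9054%


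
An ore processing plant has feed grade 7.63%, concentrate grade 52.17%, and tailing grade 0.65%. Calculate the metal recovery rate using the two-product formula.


Using the two-product formula:
R = 100 * c * (f - t) / (f * (c - t))
Numerator = 100 * 52.17 * (7.63 - 0.65)
= 100 * 52.17 * 6.98
= 36414.66
Denominator = 7.63 * (52.17 - 0.65)
= 7.63 * 51.52
= 393.0976
R = 36414.66 / 393.0976
= 92.6352%

92.6352%


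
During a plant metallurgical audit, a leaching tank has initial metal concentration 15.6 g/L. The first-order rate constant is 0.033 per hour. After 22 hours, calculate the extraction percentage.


Compute the exponent:
-k * t = -0.033 * 22 = -0.726
Remaining concentration:
C = 15.6 * exp(-0.726)
= 15.6 * 0.4838404865
= 7.547911589 g/L
Extracted = 15.6 - 7.547911589 = 8.052088411 g/L
Extraction % = 8.052088411 / 15.6 * 100
= 51.616%

51.616%


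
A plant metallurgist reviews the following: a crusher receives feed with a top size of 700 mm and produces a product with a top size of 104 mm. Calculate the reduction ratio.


Reduction ratio = feed size / product size
= 700 / 104
= 6.7308

6.7308


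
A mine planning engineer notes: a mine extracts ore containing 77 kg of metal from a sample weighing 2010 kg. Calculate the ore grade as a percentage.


Ore grade = (metal mass / ore mass) * 100
= (77 / 2010) * 100
= 0.03830845771 * 100
= 3.8308%

3.8308%


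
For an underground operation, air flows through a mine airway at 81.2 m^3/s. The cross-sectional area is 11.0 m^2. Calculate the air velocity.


Velocity = flow rate / cross-sectional area
= 81.2 / 11.0
= 7.3818 m/s

7.3818 m/s


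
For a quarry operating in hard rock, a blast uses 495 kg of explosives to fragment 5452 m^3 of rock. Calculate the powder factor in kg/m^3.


0.0908 kg/m^3

Powder factor = explosive mass / rock volume
= 495 / 5452
= 0.0908 kg/m^3


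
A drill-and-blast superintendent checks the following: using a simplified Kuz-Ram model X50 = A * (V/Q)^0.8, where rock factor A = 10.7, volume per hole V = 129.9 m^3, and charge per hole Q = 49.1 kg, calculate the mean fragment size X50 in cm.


23.3027 cm

Compute V/Q:
V/Q = 129.9 / 49.1 = 2.645621181
Raise to the power 0.8:
(V/Q)^0.8 = 2.645621181^0.8 = 2.177820729
Multiply by A:
X50 = 10.7 * 2.177820729
= 23.3027 cm


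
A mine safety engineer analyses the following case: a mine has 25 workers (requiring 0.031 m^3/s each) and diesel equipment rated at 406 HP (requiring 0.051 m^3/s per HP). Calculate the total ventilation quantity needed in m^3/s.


21.481 m^3/s

Airflow for workers:
Q_people = 25 * 0.031 = 0.775 m^3/s
Airflow for diesel equipment:
Q_diesel = 406 * 0.051 = 20.706 m^3/s
Total ventilation:
Q_total = 0.775 + 20.706
= 21.481 m^3/s


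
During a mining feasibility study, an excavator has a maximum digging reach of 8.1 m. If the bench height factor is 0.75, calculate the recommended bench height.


6.075 m

Bench height = reach * factor
= 8.1 * 0.75
= 6.075 m


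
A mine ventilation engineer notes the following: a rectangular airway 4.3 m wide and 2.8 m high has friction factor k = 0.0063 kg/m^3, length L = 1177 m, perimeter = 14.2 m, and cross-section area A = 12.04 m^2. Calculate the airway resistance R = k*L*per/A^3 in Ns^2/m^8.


Compute the numerator:
k * L * per = 0.0063 * 1177 * 14.2
= 105.29442
Compute the denominator:
A^3 = 12.04^3 = 1745.337664
Resistance:
R = 105.29442 / 1745.337664
= 0.0603 Ns^2/m^8

0.0603 Ns^2/m^8


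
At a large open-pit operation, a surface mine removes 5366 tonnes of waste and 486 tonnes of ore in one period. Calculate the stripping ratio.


Stripping ratio = waste tonnage / ore tonnage
= 5366 / 486
= 11.0412

11.0412


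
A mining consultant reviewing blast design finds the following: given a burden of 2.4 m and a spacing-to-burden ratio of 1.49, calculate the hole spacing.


3.576 m

Spacing = burden * ratio
= 2.4 * 1.49
= 3.576 m


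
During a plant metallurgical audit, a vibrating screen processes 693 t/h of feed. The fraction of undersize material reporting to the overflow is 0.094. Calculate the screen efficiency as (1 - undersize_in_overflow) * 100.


Screen efficiency = (1 - fraction of undersize in overflow) * 100
= (1 - 0.094) * 100
= 0.906 * 100
= 90.6%

90.6%


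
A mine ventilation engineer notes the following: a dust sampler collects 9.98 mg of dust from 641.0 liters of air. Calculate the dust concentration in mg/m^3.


Convert liters to m^3: 1 m^3 = 1000 L
Concentration = mass / volume * 1000
= 9.98 / 641.0 * 1000
= 0.01556942278 * 1000
= 15.5694 mg/m^3

15.5694 mg/m^3


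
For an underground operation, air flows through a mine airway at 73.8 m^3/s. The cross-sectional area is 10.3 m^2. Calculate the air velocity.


Velocity = flow rate / cross-sectional area
= 73.8 / 10.3
= 7.165 m/s

7.165 m/s


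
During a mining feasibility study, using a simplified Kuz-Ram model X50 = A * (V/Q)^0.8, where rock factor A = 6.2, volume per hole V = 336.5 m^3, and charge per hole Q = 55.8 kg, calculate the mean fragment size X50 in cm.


Compute V/Q:
V/Q = 336.5 / 55.8 = 6.03046595
Raise to the power 0.8:
(V/Q)^0.8 = 6.03046595^0.8 = 4.209986427
Multiply by A:
X50 = 6.2 * 4.209986427
= 26.1019 cm

26.1019 cm


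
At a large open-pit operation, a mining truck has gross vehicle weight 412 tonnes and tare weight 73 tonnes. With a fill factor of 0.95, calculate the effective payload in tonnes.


322.05 tonnes

Maximum payload = gross - tare
= 412 - 73 = 339 tonnes
Effective payload = max payload * fill factor
= 339 * 0.95
= 322.05 tonnes


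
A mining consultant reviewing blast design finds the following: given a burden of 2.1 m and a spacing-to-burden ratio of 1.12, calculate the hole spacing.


Spacing = burden * ratio
= 2.1 * 1.12
= 2.352 m

2.352 m


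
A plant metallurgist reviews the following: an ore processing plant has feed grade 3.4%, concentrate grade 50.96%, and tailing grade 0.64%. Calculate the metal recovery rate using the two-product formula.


Using the two-product formula:
R = 100 * c * (f - t) / (f * (c - t))
Numerator = 100 * 50.96 * (3.4 - 0.64)
= 100 * 50.96 * 2.76
= 14064.96
Denominator = 3.4 * (50.96 - 0.64)
= 3.4 * 50.32
= 171.088
R = 14064.96 / 171.088
= 82.2089%

82.2089%


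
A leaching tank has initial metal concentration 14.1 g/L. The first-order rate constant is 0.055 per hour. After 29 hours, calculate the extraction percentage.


79.7091%

Compute the exponent:
-k * t = -0.055 * 29 = -1.595
Remaining concentration:
C = 14.1 * exp(-1.595)
= 14.1 * 0.2029085285
= 2.861010252 g/L
Extracted = 14.1 - 2.861010252 = 11.23898975 g/L
Extraction % = 11.23898975 / 14.1 * 100
= 79.7091%


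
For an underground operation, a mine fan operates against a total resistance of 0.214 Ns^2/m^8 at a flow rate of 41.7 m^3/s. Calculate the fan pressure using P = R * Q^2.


372.1225 Pa

Compute Q^2:
Q^2 = 41.7^2 = 1738.89
Compute pressure:
P = R * Q^2 = 0.214 * 1738.89
= 372.1225 Pa


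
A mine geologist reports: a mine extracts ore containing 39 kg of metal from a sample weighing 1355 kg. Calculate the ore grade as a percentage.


Ore grade = (metal mass / ore mass) * 100
= (39 / 1355) * 100
= 0.02878228782 * 100
= 2.8782%

2.8782%


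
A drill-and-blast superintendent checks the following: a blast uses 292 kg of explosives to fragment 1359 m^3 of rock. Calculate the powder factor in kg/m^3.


0.2149 kg/m^3

Powder factor = explosive mass / rock volume
= 292 / 1359
= 0.2149 kg/m^3


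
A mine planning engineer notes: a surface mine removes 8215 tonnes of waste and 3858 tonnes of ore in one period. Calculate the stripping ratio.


2.1293

Stripping ratio = waste tonnage / ore tonnage
= 8215 / 3858
= 2.1293


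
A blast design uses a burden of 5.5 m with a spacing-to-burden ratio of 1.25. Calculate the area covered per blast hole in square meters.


First, find the spacing:
Spacing = burden * ratio = 5.5 * 1.25
= 6.875 m
Then, calculate the area:
Area = burden * spacing = 5.5 * 6.875
= 37.8125 m^2

37.8125 m^2


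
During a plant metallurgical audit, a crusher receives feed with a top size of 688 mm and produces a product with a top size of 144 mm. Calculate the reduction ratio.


4.7778

Reduction ratio = feed size / product size
= 688 / 144
= 4.7778


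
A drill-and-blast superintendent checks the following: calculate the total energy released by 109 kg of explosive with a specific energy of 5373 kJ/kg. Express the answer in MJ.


585.657 MJ

Energy = mass * specific_energy / 1000
= 109 * 5373 / 1000
= 585657 / 1000
= 585.657 MJ


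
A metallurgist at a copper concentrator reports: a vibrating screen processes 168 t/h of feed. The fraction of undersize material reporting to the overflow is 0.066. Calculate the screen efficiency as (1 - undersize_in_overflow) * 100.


93.4%

Screen efficiency = (1 - fraction of undersize in overflow) * 100
= (1 - 0.066) * 100
= 0.934 * 100
= 93.4%


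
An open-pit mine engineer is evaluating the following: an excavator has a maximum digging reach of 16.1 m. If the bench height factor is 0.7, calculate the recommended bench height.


11.27 m

Bench height = reach * factor
= 16.1 * 0.7
= 11.27 m


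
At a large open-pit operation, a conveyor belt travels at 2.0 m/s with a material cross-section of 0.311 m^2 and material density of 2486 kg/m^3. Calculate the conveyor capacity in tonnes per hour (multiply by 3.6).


5566.6512 t/h

Volumetric flow = speed * area
= 2.0 * 0.311 = 0.622 m^3/s
Mass flow = volumetric * density
= 0.622 * 2486 = 1546.292 kg/s
Convert to t/h: multiply by 3.6
Capacity = 1546.292 * 3.6
= 5566.6512 t/h


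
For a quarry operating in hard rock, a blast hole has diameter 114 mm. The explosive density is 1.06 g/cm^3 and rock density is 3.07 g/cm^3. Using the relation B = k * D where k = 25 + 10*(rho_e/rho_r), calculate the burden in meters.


3.2436 m

First, compute k:
rho_e / rho_r = 1.06 / 3.07 = 0.345276873
k = 25 + 10 * 0.345276873 = 28.45276873
Then, compute burden:
B = k * D / 1000 = 28.45276873 * 114 / 1000
= 3243.615635 / 1000
= 3.2436 m


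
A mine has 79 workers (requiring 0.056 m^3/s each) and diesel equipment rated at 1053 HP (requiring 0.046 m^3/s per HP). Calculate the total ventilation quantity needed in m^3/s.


Airflow for workers:
Q_people = 79 * 0.056 = 4.424 m^3/s
Airflow for diesel equipment:
Q_diesel = 1053 * 0.046 = 48.438 m^3/s
Total ventilation:
Q_total = 4.424 + 48.438
= 52.862 m^3/s

52.862 m^3/s
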